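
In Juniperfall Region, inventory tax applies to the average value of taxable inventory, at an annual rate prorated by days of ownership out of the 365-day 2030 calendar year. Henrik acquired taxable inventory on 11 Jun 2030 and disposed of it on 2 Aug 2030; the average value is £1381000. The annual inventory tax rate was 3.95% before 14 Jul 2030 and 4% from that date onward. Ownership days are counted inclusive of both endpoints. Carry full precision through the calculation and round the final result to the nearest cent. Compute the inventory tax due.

£7958.72

11 Jun – 13 Jul 2030: 33 days at 3.95% → £1381000 × 3.95% × 33/365 = £4931.8726
14 Jul – 2 Aug 2030: 20 days at 4% → £1381000 × 4% × 20/365 = £3026.8493
Total = £7958.7219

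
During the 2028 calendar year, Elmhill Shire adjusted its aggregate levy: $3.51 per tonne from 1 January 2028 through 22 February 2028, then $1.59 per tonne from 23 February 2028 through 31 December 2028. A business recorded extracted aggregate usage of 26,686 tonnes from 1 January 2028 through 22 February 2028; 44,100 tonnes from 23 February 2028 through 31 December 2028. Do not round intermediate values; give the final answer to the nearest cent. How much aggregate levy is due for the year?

$163,786.86

1 January – 22 February 2028: 26,686 tonnes at $3.51/tonne → $93,667.86
23 February – 31 December 2028: 44,100 tonnes at $1.59/tonne → $70,119.00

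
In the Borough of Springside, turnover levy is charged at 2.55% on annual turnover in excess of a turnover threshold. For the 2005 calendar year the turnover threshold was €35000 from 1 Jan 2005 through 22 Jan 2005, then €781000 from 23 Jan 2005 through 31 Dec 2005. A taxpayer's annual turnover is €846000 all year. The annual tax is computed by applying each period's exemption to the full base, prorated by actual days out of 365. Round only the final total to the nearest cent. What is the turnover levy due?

€2804.09

1 Jan – 22 Jan 2005: 22 days, exemption €35000 → (€846000 − €35000) × 2.55% × 22/365 = €1246.4959
23 Jan – 31 Dec 2005: 343 days, exemption €781000 → (€846000 − €781000) × 2.55% × 343/365 = €1557.5959
Total = €2804.0918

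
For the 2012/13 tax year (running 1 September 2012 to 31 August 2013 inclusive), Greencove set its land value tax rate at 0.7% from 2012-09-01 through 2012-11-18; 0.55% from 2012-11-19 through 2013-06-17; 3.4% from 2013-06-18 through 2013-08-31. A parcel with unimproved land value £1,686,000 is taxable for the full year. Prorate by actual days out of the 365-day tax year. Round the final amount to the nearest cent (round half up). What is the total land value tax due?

2012-09-01 to 2012-11-18: 79 days at 0.7% → £1,686,000 × 0.7% × 79/365 = £2,554.4055
2012-11-19 to 2013-06-17: 211 days at 0.55% → £1,686,000 × 0.55% × 211/365 = £5,360.5562
2013-06-18 to 2013-08-31: 75 days at 3.4% → £1,686,000 × 3.4% × 75/365 = £11,778.9041
Total = £19,693.8658

£19,693.87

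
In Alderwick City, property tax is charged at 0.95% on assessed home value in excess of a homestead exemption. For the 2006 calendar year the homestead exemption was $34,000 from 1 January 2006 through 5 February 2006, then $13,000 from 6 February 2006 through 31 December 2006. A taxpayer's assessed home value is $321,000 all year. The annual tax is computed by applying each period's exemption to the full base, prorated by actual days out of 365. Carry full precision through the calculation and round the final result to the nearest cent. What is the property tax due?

1 January – 5 February 2006: 36 days, exemption $34,000 → ($321,000 − $34,000) × 0.95% × 36/365 = $268.9151
6 February – 31 December 2006: 329 days, exemption $13,000 → ($321,000 − $13,000) × 0.95% × 329/365 = $2,637.4082
Total = $2,906.3233

$2,906.32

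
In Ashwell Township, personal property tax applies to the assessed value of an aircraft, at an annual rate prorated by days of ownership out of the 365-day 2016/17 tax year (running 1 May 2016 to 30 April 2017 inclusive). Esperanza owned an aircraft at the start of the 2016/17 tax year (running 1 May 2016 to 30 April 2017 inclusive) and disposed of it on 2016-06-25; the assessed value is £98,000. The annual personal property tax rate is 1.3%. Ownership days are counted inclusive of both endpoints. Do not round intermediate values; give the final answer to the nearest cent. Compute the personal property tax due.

Days held (2016-05-01 to 2016-06-25): 56 out of 365
Tax = £98,000 × 1.3% × 56/365 = £195.4630

£195.46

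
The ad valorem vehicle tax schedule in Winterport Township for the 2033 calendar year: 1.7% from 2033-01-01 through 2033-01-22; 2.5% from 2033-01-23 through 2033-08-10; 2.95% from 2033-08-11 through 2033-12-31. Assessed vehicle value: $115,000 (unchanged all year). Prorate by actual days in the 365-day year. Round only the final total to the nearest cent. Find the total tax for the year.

2033-01-01 to 2033-01-22: 22 days at 1.7% → $115,000 × 1.7% × 22/365 = $117.8356
2033-01-23 to 2033-08-10: 200 days at 2.5% → $115,000 × 2.5% × 200/365 = $1,575.3425
2033-08-11 to 2033-12-31: 143 days at 2.95% → $115,000 × 2.95% × 143/365 = $1,329.1164
Total = $3,022.2945

$3,022.29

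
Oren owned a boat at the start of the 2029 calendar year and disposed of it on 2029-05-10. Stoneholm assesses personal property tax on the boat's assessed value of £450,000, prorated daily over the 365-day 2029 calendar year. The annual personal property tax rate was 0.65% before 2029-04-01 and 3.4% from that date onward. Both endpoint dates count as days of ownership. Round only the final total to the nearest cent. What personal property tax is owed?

2029-01-01 to 2029-03-31: 90 days at 0.65% → £450,000 × 0.65% × 90/365 = £721.2329
2029-04-01 to 2029-05-10: 40 days at 3.4% → £450,000 × 3.4% × 40/365 = £1,676.7123
Total = £2,397.9452

£2,397.95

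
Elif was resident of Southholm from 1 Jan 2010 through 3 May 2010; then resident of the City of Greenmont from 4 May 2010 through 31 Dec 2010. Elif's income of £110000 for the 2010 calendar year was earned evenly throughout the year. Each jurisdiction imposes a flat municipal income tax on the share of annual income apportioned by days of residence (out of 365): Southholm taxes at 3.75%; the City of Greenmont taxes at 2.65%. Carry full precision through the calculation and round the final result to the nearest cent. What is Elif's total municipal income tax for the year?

£3322.75

Southholm, 1 Jan – 3 May 2010: 123 days → £110000 × 3.75% × 123/365 = £1390.0685
The City of Greenmont, 4 May – 31 Dec 2010: 242 days → £110000 × 2.65% × 242/365 = £1932.6849
Total = £3322.7534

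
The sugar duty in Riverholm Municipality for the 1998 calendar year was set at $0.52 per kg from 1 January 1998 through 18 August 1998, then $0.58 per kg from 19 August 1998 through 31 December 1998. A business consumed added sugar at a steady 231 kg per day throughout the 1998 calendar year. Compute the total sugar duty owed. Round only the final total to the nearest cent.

$45,714.90

1 January – 18 August 1998: 230 days × 231 kg/day = 53,130 kg at $0.52/kg → $27,627.60
19 August – 31 December 1998: 135 days × 231 kg/day = 31,185 kg at $0.58/kg → $18,087.30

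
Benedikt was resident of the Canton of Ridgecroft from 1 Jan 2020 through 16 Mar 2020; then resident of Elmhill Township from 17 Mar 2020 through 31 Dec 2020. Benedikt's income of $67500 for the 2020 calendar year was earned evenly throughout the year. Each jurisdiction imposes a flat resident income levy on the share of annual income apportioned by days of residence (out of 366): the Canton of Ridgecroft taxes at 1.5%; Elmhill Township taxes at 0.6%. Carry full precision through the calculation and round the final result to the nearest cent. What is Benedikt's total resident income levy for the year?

$531.15

The Canton of Ridgecroft, 1 Jan – 16 Mar 2020: 76 days → $67500 × 1.5% × 76/366 = $210.2459
Elmhill Township, 17 Mar – 31 Dec 2020: 290 days → $67500 × 0.6% × 290/366 = $320.9016
Total = $531.1475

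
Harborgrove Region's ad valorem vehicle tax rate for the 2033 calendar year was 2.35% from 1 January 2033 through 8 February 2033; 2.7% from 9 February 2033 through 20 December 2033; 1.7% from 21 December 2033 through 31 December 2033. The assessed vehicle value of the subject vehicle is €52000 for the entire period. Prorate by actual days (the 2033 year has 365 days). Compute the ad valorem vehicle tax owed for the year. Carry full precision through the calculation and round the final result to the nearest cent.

1 January – 8 February 2033: 39 days at 2.35% → €52000 × 2.35% × 39/365 = €130.5699
9 February – 20 December 2033: 315 days at 2.7% → €52000 × 2.7% × 315/365 = €1211.6712
21 December – 31 December 2033: 11 days at 1.7% → €52000 × 1.7% × 11/365 = €26.6411
Total = €1368.8822

€1368.88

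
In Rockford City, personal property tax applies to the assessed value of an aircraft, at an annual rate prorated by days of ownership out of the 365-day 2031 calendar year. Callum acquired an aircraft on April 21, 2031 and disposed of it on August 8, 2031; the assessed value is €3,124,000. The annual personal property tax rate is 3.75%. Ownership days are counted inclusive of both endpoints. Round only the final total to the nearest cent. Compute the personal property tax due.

Days held (April 21 – August 8, 2031): 110 out of 365
Tax = €3,124,000 × 3.75% × 110/365 = €35,305.4795

€35,305.48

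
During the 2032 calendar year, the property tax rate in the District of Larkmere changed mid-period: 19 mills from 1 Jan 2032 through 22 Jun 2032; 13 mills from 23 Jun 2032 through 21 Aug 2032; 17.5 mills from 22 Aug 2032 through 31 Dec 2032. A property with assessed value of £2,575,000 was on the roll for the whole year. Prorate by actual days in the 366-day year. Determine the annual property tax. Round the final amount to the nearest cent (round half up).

1 Jan – 22 Jun 2032: 174 days at 19 mills → £2,575,000 × 1.9% × 174/366 = £23,259.4262
23 Jun – 21 Aug 2032: 60 days at 13 mills → £2,575,000 × 1.3% × 60/366 = £5,487.7049
22 Aug – 31 Dec 2032: 132 days at 17.5 mills → £2,575,000 × 1.75% × 132/366 = £16,252.0492
Total = £44,999.1803

£44,999.18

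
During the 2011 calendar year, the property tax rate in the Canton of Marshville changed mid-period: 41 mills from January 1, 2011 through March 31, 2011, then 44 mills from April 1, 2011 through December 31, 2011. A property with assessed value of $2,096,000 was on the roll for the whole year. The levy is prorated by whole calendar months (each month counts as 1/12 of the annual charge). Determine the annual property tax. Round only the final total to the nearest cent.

January 1 – March 31, 2011: 3 months at 41 mills → $2,096,000 × 4.1% × 3/12 = $21,484.0000
April 1 – December 31, 2011: 9 months at 44 mills → $2,096,000 × 4.4% × 9/12 = $69,168.0000
Total = $90,652.0000

$90,652.00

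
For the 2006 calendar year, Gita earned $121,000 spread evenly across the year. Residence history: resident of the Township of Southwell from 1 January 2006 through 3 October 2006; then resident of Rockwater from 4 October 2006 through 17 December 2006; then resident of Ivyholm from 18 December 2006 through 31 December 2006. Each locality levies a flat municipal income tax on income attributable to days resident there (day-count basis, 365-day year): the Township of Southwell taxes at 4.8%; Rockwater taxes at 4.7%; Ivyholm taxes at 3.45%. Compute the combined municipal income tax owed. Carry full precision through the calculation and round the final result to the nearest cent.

$5,720.48

The Township of Southwell, 1 January – 3 October 2006: 276 days → $121,000 × 4.8% × 276/365 = $4,391.8027
Rockwater, 4 October – 17 December 2006: 75 days → $121,000 × 4.7% × 75/365 = $1,168.5616
Ivyholm, 18 December – 31 December 2006: 14 days → $121,000 × 3.45% × 14/365 = $160.1178
Total = $5,720.4822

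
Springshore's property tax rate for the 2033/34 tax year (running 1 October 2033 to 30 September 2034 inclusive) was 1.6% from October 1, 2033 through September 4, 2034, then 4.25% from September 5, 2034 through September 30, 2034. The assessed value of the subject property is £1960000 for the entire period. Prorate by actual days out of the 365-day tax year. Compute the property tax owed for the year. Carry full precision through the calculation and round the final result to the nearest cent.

October 1, 2033 – September 4, 2034: 339 days at 1.6% → £1960000 × 1.6% × 339/365 = £29126.1370
September 5 – September 30, 2034: 26 days at 4.25% → £1960000 × 4.25% × 26/365 = £5933.6986
Total = £35059.8356

£35059.84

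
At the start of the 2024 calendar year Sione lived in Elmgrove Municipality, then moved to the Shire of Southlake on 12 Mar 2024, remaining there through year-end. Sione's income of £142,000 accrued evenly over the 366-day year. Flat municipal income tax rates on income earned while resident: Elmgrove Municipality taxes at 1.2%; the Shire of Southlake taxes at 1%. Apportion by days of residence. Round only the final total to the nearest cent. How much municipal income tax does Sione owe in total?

Elmgrove Municipality, 1 Jan – 11 Mar 2024: 71 days → £142,000 × 1.2% × 71/366 = £330.5574
The Shire of Southlake, 12 Mar – 31 Dec 2024: 295 days → £142,000 × 1% × 295/366 = £1,144.5355
Total = £1,475.0929

£1,475.09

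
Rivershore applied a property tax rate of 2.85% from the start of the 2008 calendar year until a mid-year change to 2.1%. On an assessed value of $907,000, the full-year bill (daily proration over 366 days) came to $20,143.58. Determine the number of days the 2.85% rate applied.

Let d = days at the first rate; then 366 − d days at the second rate.
$907,000 × [2.85%·d + 2.1%·(366−d)] / 366 = $20,143.58
Solving gives d = 59, so the new rate took effect on 29 Feb 2008.

59 days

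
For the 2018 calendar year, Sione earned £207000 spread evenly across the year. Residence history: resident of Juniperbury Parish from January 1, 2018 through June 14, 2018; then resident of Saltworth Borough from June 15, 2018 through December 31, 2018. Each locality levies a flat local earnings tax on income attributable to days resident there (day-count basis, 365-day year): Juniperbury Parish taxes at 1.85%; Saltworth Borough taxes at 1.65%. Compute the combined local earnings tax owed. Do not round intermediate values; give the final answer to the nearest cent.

£3602.65

Juniperbury Parish, January 1 – June 14, 2018: 165 days → £207000 × 1.85% × 165/365 = £1731.1438
Saltworth Borough, June 15 – December 31, 2018: 200 days → £207000 × 1.65% × 200/365 = £1871.5068
Total = £3602.6507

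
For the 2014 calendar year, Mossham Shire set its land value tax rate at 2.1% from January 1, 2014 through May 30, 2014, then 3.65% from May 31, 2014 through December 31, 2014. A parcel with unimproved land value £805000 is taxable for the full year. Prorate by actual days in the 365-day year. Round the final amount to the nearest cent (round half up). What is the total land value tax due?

£24254.76

January 1 – May 30, 2014: 150 days at 2.1% → £805000 × 2.1% × 150/365 = £6947.2603
May 31 – December 31, 2014: 215 days at 3.65% → £805000 × 3.65% × 215/365 = £17307.5000
Total = £24254.7603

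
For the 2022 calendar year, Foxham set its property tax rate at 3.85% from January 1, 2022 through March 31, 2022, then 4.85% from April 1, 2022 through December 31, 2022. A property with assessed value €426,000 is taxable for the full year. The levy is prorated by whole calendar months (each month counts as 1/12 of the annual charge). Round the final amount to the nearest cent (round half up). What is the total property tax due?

January 1 – March 31, 2022: 3 months at 3.85% → €426,000 × 3.85% × 3/12 = €4,100.2500
April 1 – December 31, 2022: 9 months at 4.85% → €426,000 × 4.85% × 9/12 = €15,495.7500
Total = €19,596.0000

€19,596.00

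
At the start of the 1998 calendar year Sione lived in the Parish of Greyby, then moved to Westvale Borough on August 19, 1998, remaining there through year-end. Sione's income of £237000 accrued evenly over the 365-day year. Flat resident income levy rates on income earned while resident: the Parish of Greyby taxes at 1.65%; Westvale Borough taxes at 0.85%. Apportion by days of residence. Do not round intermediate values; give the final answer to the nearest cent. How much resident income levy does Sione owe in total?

The Parish of Greyby, January 1 – August 18, 1998: 230 days → £237000 × 1.65% × 230/365 = £2464.1507
Westvale Borough, August 19 – December 31, 1998: 135 days → £237000 × 0.85% × 135/365 = £745.0890
Total = £3209.2397

£3209.24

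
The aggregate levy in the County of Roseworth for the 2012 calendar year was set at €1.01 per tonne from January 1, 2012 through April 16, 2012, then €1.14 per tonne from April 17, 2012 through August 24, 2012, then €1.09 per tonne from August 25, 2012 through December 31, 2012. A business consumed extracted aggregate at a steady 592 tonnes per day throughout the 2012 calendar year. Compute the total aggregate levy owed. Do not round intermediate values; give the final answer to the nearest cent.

January 1 – April 16, 2012: 107 days × 592 tonnes/day = 63,344 tonnes at €1.01/tonne → €63977.44
April 17 – August 24, 2012: 130 days × 592 tonnes/day = 76,960 tonnes at €1.14/tonne → €87734.40
August 25 – December 31, 2012: 129 days × 592 tonnes/day = 76,368 tonnes at €1.09/tonne → €83241.12

€234952.96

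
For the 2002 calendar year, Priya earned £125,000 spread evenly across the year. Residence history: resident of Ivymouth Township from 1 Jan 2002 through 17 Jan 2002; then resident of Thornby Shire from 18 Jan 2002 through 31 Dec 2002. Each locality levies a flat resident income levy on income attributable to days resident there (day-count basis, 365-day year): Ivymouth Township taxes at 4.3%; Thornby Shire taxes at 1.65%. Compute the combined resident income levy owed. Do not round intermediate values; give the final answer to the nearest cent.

Ivymouth Township, 1 Jan – 17 Jan 2002: 17 days → £125,000 × 4.3% × 17/365 = £250.3425
Thornby Shire, 18 Jan – 31 Dec 2002: 348 days → £125,000 × 1.65% × 348/365 = £1,966.4384
Total = £2,216.7808

£2,216.78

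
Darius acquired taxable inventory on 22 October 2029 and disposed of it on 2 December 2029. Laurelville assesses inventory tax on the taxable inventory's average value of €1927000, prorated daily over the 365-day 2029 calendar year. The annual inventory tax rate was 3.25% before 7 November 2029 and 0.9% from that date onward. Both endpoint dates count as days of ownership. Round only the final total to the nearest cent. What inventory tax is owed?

€3980.71

22 October – 6 November 2029: 16 days at 3.25% → €1927000 × 3.25% × 16/365 = €2745.3151
7 November – 2 December 2029: 26 days at 0.9% → €1927000 × 0.9% × 26/365 = €1235.3918
Total = €3980.7068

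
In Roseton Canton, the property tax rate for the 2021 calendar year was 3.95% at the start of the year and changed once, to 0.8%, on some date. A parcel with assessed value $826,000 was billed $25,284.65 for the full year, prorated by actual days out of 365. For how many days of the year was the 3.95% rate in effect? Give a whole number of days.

262 days

Let d = days at the first rate; then 365 − d days at the second rate.
$826,000 × [3.95%·d + 0.8%·(365−d)] / 365 = $25,284.65
Solving gives d = 262, so the new rate took effect on September 20, 2021.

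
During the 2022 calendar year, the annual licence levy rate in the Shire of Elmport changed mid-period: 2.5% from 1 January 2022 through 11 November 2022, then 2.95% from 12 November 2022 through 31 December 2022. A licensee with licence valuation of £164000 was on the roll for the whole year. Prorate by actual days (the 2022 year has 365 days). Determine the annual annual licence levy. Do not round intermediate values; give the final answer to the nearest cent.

1 January – 11 November 2022: 315 days at 2.5% → £164000 × 2.5% × 315/365 = £3538.3562
12 November – 31 December 2022: 50 days at 2.95% → £164000 × 2.95% × 50/365 = £662.7397
Total = £4201.0959

£4201.10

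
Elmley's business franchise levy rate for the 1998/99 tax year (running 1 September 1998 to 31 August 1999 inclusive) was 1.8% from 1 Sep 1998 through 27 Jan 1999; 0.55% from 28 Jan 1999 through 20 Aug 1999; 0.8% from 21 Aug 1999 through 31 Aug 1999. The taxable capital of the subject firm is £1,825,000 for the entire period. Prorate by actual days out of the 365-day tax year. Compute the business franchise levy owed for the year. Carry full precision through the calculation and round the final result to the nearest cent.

1 Sep 1998 – 27 Jan 1999: 149 days at 1.8% → £1,825,000 × 1.8% × 149/365 = £13,410.0000
28 Jan – 20 Aug 1999: 205 days at 0.55% → £1,825,000 × 0.55% × 205/365 = £5,637.5000
21 Aug – 31 Aug 1999: 11 days at 0.8% → £1,825,000 × 0.8% × 11/365 = £440.0000
Total = £19,487.5000

£19,487.50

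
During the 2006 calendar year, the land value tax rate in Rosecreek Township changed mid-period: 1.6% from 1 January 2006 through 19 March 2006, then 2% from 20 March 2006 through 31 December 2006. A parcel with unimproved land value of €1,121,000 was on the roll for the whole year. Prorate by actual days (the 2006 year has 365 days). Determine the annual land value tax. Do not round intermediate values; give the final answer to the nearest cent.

€21,461.78

1 January – 19 March 2006: 78 days at 1.6% → €1,121,000 × 1.6% × 78/365 = €3,832.8986
20 March – 31 December 2006: 287 days at 2% → €1,121,000 × 2% × 287/365 = €17,628.8767
Total = €21,461.7753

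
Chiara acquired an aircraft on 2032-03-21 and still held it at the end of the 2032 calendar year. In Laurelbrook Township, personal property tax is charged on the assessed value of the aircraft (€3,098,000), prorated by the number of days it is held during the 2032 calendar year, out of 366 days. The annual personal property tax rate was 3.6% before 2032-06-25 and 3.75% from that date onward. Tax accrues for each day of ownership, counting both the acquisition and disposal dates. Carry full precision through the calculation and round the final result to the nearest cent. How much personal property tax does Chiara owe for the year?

€89,562.67

2032-03-21 to 2032-06-24: 96 days at 3.6% → €3,098,000 × 3.6% × 96/366 = €29,253.2459
2032-06-25 to 2032-12-31: 190 days at 3.75% → €3,098,000 × 3.75% × 190/366 = €60,309.4262
Total = €89,562.6721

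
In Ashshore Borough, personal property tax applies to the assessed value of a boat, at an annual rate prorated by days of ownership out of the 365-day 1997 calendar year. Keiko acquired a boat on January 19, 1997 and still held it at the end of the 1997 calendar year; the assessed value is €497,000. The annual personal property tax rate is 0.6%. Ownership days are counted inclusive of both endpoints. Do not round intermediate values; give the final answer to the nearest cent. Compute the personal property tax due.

Days held (January 19 – December 31, 1997): 347 out of 365
Tax = €497,000 × 0.6% × 347/365 = €2,834.9425

€2,834.94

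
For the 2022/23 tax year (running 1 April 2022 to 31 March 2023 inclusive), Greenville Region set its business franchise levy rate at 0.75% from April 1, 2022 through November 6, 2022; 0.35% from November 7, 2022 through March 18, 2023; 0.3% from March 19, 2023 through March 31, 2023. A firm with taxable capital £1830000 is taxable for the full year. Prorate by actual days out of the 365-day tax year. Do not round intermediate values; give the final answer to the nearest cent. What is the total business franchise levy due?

£10784.47

April 1 – November 6, 2022: 220 days at 0.75% → £1830000 × 0.75% × 220/365 = £8272.6027
November 7, 2022 – March 18, 2023: 132 days at 0.35% → £1830000 × 0.35% × 132/365 = £2316.3288
March 19 – March 31, 2023: 13 days at 0.3% → £1830000 × 0.3% × 13/365 = £195.5342
Total = £10784.4658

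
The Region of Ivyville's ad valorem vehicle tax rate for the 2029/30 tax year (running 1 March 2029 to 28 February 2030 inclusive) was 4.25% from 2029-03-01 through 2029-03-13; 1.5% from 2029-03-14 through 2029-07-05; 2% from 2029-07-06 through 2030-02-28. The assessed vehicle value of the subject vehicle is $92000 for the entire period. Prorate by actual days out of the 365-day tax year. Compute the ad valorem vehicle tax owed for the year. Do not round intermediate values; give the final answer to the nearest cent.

2029-03-01 to 2029-03-13: 13 days at 4.25% → $92000 × 4.25% × 13/365 = $139.2603
2029-03-14 to 2029-07-05: 114 days at 1.5% → $92000 × 1.5% × 114/365 = $431.0137
2029-07-06 to 2030-02-28: 238 days at 2% → $92000 × 2% × 238/365 = $1199.7808
Total = $1770.0548

$1770.05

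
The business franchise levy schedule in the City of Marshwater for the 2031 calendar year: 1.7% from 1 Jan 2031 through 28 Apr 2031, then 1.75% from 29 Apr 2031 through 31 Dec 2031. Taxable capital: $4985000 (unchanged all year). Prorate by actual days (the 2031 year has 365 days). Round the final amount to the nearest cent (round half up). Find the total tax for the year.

1 Jan – 28 Apr 2031: 118 days at 1.7% → $4985000 × 1.7% × 118/365 = $27397.0137
29 Apr – 31 Dec 2031: 247 days at 1.75% → $4985000 × 1.75% × 247/365 = $59034.6918
Total = $86431.7055

$86431.71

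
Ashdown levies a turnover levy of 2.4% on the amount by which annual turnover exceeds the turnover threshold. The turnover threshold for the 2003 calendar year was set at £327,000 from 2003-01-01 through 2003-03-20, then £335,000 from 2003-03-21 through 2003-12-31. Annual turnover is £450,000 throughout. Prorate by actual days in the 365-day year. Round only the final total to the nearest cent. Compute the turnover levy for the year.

2003-01-01 to 2003-03-20: 79 days, exemption £327,000 → (£450,000 − £327,000) × 2.4% × 79/365 = £638.9260
2003-03-21 to 2003-12-31: 286 days, exemption £335,000 → (£450,000 − £335,000) × 2.4% × 286/365 = £2,162.6301
Total = £2,801.5562

£2,801.56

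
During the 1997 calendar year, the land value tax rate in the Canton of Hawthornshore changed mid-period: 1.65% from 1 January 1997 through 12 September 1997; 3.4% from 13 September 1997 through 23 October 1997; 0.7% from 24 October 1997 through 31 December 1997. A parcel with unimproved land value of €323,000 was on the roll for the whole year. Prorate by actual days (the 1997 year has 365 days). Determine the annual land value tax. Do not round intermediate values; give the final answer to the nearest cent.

1 January – 12 September 1997: 255 days at 1.65% → €323,000 × 1.65% × 255/365 = €3,723.3493
13 September – 23 October 1997: 41 days at 3.4% → €323,000 × 3.4% × 41/365 = €1,233.5945
24 October – 31 December 1997: 69 days at 0.7% → €323,000 × 0.7% × 69/365 = €427.4219
Total = €5,384.3658

€5,384.37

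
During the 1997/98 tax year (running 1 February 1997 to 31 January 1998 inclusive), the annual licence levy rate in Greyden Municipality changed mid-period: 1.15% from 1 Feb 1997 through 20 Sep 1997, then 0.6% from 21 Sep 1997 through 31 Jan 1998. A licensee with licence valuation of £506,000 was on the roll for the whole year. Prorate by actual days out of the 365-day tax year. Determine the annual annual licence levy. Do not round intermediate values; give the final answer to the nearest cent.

£4,804.92

1 Feb – 20 Sep 1997: 232 days at 1.15% → £506,000 × 1.15% × 232/365 = £3,698.6521
21 Sep 1997 – 31 Jan 1998: 133 days at 0.6% → £506,000 × 0.6% × 133/365 = £1,106.2685
Total = £4,804.9205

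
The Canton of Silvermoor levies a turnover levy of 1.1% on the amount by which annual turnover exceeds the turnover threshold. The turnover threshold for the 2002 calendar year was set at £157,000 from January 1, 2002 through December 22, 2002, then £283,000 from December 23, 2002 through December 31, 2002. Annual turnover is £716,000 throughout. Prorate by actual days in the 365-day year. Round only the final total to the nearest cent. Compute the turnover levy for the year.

£6,114.82

January 1 – December 22, 2002: 356 days, exemption £157,000 → (£716,000 − £157,000) × 1.1% × 356/365 = £5,997.3808
December 23 – December 31, 2002: 9 days, exemption £283,000 → (£716,000 − £283,000) × 1.1% × 9/365 = £117.4438
Total = £6,114.8247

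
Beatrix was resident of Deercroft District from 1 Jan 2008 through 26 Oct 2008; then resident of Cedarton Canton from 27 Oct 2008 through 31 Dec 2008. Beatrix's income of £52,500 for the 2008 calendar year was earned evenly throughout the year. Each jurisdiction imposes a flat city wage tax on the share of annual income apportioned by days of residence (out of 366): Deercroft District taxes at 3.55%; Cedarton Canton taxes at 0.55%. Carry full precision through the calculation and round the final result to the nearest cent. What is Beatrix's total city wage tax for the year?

£1,579.73

Deercroft District, 1 Jan – 26 Oct 2008: 300 days → £52,500 × 3.55% × 300/366 = £1,527.6639
Cedarton Canton, 27 Oct – 31 Dec 2008: 66 days → £52,500 × 0.55% × 66/366 = £52.0697
Total = £1,579.7336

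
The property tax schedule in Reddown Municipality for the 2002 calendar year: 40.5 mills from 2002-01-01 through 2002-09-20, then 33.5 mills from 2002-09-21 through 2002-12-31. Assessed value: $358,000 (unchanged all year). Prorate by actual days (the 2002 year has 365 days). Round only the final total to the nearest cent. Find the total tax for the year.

$13,798.69

2002-01-01 to 2002-09-20: 263 days at 40.5 mills → $358,000 × 4.05% × 263/365 = $10,447.2247
2002-09-21 to 2002-12-31: 102 days at 33.5 mills → $358,000 × 3.35% × 102/365 = $3,351.4685
Total = $13,798.6932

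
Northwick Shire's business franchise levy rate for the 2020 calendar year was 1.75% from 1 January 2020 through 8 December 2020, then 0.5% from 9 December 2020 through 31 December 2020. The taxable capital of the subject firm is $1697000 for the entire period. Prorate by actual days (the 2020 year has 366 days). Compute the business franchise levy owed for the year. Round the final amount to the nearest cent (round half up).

$28364.47

1 January – 8 December 2020: 343 days at 1.75% → $1697000 × 1.75% × 343/366 = $27831.2637
9 December – 31 December 2020: 23 days at 0.5% → $1697000 × 0.5% × 23/366 = $533.2104
Total = $28364.4740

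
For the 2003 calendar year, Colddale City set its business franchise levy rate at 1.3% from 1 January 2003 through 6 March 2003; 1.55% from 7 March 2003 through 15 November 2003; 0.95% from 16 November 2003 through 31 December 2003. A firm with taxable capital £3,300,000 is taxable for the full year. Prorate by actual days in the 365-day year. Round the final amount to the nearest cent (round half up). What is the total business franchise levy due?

£47,185.48

1 January – 6 March 2003: 65 days at 1.3% → £3,300,000 × 1.3% × 65/365 = £7,639.7260
7 March – 15 November 2003: 254 days at 1.55% → £3,300,000 × 1.55% × 254/365 = £35,594.7945
16 November – 31 December 2003: 46 days at 0.95% → £3,300,000 × 0.95% × 46/365 = £3,950.9589
Total = £47,185.4795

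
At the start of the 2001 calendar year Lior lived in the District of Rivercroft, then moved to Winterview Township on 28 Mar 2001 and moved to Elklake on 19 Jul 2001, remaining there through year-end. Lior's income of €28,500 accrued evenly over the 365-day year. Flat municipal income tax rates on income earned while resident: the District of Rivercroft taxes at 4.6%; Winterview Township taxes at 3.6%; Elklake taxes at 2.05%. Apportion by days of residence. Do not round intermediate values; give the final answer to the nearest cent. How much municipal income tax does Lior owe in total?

The District of Rivercroft, 1 Jan – 27 Mar 2001: 86 days → €28,500 × 4.6% × 86/365 = €308.8932
Winterview Township, 28 Mar – 18 Jul 2001: 113 days → €28,500 × 3.6% × 113/365 = €317.6384
Elklake, 19 Jul – 31 Dec 2001: 166 days → €28,500 × 2.05% × 166/365 = €265.7137
Total = €892.2452

€892.25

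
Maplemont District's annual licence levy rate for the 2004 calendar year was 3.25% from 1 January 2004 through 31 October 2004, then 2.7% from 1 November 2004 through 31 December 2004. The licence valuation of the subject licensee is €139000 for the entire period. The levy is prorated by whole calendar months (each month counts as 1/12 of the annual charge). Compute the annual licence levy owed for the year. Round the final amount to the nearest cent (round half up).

1 January – 31 October 2004: 10 months at 3.25% → €139000 × 3.25% × 10/12 = €3764.5833
1 November – 31 December 2004: 2 months at 2.7% → €139000 × 2.7% × 2/12 = €625.5000
Total = €4390.0833

€4390.08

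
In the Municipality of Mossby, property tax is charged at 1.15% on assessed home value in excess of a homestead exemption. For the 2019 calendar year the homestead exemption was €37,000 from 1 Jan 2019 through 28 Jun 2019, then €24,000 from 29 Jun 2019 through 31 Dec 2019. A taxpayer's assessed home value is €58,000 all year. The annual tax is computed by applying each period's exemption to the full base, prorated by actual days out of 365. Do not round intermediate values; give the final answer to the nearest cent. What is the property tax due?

€317.68

1 Jan – 28 Jun 2019: 179 days, exemption €37,000 → (€58,000 − €37,000) × 1.15% × 179/365 = €118.4342
29 Jun – 31 Dec 2019: 186 days, exemption €24,000 → (€58,000 − €24,000) × 1.15% × 186/365 = €199.2493
Total = €317.6836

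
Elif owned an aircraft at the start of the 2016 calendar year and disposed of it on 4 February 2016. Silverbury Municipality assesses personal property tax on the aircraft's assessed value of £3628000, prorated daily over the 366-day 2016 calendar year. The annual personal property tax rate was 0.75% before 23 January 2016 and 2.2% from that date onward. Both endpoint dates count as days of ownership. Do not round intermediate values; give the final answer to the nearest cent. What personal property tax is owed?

£4470.57

1 January – 22 January 2016: 22 days at 0.75% → £3628000 × 0.75% × 22/366 = £1635.5738
23 January – 4 February 2016: 13 days at 2.2% → £3628000 × 2.2% × 13/366 = £2834.9945
Total = £4470.5683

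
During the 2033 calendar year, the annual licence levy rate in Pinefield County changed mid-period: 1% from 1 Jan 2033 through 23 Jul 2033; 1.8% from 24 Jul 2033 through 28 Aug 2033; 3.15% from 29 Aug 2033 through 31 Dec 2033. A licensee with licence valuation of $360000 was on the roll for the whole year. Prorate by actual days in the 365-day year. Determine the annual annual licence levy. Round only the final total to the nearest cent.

1 Jan – 23 Jul 2033: 204 days at 1% → $360000 × 1% × 204/365 = $2012.0548
24 Jul – 28 Aug 2033: 36 days at 1.8% → $360000 × 1.8% × 36/365 = $639.1233
29 Aug – 31 Dec 2033: 125 days at 3.15% → $360000 × 3.15% × 125/365 = $3883.5616
Total = $6534.7397

$6534.74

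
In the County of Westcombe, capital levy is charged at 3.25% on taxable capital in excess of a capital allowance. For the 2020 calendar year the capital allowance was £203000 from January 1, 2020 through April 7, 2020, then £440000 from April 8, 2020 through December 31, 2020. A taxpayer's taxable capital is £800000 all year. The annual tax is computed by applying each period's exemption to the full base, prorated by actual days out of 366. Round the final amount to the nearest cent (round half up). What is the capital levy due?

£13762.42

January 1 – April 7, 2020: 98 days, exemption £203000 → (£800000 − £203000) × 3.25% × 98/366 = £5195.2049
April 8 – December 31, 2020: 268 days, exemption £440000 → (£800000 − £440000) × 3.25% × 268/366 = £8567.2131
Total = £13762.4180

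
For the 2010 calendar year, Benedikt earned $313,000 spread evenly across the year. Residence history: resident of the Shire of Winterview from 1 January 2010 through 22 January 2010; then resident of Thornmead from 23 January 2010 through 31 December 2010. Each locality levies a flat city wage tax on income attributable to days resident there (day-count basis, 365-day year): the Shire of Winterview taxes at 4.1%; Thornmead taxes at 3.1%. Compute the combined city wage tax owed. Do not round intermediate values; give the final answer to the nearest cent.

$9,891.66

The Shire of Winterview, 1 January – 22 January 2010: 22 days → $313,000 × 4.1% × 22/365 = $773.4959
Thornmead, 23 January – 31 December 2010: 343 days → $313,000 × 3.1% × 343/365 = $9,118.1616
Total = $9,891.6575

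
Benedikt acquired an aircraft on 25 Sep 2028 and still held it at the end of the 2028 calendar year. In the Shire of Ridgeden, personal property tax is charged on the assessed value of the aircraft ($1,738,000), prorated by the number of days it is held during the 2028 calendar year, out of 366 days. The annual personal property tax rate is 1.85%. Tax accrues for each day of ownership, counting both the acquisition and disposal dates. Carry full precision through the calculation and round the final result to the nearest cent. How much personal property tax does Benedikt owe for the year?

$8,609.27

Days held (25 Sep – 31 Dec 2028): 98 out of 366
Tax = $1,738,000 × 1.85% × 98/366 = $8,609.2732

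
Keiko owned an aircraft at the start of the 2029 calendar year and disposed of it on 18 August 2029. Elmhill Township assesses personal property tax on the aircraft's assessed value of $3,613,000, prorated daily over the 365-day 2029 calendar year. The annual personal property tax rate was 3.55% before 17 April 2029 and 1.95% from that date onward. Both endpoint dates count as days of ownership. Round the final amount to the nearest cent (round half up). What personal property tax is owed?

1 January – 16 April 2029: 106 days at 3.55% → $3,613,000 × 3.55% × 106/365 = $37,248.5452
17 April – 18 August 2029: 124 days at 1.95% → $3,613,000 × 1.95% × 124/365 = $23,934.8877
Total = $61,183.4329

$61,183.43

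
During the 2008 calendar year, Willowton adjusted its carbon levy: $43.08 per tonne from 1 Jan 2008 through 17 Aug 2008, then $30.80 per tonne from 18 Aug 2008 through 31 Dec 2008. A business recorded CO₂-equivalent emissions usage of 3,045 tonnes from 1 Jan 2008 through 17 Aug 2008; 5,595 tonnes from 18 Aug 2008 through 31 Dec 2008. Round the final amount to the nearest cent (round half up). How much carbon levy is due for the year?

1 Jan – 17 Aug 2008: 3,045 tonnes at $43.08/tonne → $131,178.60
18 Aug – 31 Dec 2008: 5,595 tonnes at $30.80/tonne → $172,326.00

$303,504.60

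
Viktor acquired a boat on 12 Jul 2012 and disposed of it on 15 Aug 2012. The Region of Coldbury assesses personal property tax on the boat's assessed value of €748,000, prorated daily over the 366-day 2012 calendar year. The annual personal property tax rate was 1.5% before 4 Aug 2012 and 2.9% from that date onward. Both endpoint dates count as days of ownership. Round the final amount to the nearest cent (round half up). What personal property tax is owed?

€1,416.30

12 Jul – 3 Aug 2012: 23 days at 1.5% → €748,000 × 1.5% × 23/366 = €705.0820
4 Aug – 15 Aug 2012: 12 days at 2.9% → €748,000 × 2.9% × 12/366 = €711.2131
Total = €1,416.2951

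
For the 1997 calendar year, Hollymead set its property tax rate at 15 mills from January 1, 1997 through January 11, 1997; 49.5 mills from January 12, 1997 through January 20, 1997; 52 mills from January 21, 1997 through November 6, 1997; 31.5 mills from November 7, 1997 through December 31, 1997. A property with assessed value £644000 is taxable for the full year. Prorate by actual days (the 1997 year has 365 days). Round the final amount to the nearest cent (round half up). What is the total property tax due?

£30740.85

January 1 – January 11, 1997: 11 days at 15 mills → £644000 × 1.5% × 11/365 = £291.1233
January 12 – January 20, 1997: 9 days at 49.5 mills → £644000 × 4.95% × 9/365 = £786.0329
January 21 – November 6, 1997: 290 days at 52 mills → £644000 × 5.2% × 290/365 = £26606.9041
November 7 – December 31, 1997: 55 days at 31.5 mills → £644000 × 3.15% × 55/365 = £3056.7945
Total = £30740.8548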